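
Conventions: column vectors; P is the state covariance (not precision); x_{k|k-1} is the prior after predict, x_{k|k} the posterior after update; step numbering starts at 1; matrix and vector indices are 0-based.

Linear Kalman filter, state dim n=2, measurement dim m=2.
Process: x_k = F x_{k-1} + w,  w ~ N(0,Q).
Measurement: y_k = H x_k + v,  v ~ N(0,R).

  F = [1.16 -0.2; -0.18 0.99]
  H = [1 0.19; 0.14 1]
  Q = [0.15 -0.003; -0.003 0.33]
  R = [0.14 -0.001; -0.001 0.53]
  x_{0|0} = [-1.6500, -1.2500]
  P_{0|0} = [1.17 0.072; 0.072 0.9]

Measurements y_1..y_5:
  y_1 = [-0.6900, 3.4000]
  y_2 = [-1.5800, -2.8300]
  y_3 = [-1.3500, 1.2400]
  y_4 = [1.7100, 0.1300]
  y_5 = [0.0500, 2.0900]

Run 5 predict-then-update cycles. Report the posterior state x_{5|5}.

step 1: x^-=[-1.6640, -0.9405]  P^-=[1.7269 -0.3402; -0.3402 1.2243]  S=[1.7819 0.1241; 0.1241 1.6929]  K=[0.9418 -0.1272; -0.1094 0.7031]  nu=[1.1527, 4.5735]  x^+=[-1.1602, 2.1490]  P^+=[0.1489 -0.0892; -0.0892 0.3852]
step 2: x^-=[-1.7756, 2.3363]  P^-=[0.4072 -0.2160; -0.2160 0.7442]  S=[0.4920 -0.0244; -0.0244 1.2217]  K=[0.7385 -0.1154; -0.1229 0.5819]  nu=[-0.2483, -4.9178]  x^+=[-1.3913, -0.4950]  P^+=[0.1184 -0.0785; -0.0785 0.3195]
step 3: x^-=[-1.5149, -0.2396]  P^-=[0.3586 -0.1840; -0.1840 0.6750]  S=[0.4530 -0.0114; -0.0114 1.1605]  K=[0.7116 -0.1083; -0.1089 0.5584]  nu=[0.2105, 1.6917]  x^+=[-1.5483, 0.6821]  P^+=[0.1138 -0.0740; -0.0740 0.3064]
step 4: x^-=[-1.9325, 0.9539]  P^-=[0.3497 -0.1751; -0.1751 0.6604]  S=[0.4470 -0.0063; -0.0063 1.1482]  K=[0.7064 -0.1060; -0.1032 0.5532]  nu=[3.4612, -0.5534]  x^+=[0.5712, 0.2906]  P^+=[0.1128 -0.0727; -0.0727 0.3035]
step 5: x^-=[0.6045, 0.1849]  P^-=[0.3477 -0.1727; -0.1727 0.6570]  S=[0.4457 -0.0048; -0.0048 1.1455]  K=[0.7052 -0.1053; -0.1015 0.5520]  nu=[-0.5896, 1.8205]  x^+=[-0.0030, 1.2497]  P^+=[0.1126 -0.0723; -0.0723 0.3028]

x_post = [-0.0030, 1.2497]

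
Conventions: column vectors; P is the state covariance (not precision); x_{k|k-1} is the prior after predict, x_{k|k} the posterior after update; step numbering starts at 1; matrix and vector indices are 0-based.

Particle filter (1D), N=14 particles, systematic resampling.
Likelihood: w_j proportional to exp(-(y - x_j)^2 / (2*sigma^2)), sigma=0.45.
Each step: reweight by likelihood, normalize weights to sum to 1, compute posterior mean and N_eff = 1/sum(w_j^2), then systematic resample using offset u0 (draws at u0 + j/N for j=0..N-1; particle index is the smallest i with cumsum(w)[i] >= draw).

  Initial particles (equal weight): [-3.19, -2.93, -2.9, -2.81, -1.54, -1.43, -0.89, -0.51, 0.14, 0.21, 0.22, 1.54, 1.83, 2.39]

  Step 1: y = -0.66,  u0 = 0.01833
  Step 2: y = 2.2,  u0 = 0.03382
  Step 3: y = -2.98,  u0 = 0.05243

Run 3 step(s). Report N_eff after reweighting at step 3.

N_eff = 9.7838

step 1: w=[0.0000, 0.0000, 0.0000, 0.0000, 0.0545, 0.0853, 0.3237, 0.3490, 0.0760, 0.0569, 0.0545, 0.0000, 0.0000, 0.0000]  mean=-0.6375  Neff=4.0187  idx=[4, 5, 6, 6, 6, 6, 6, 7, 7, 7, 7, 7, 8, 10]
step 2: w=[0.0000, 0.0000, 0.0000, 0.0000, 0.0000, 0.0000, 0.0000, 0.0001, 0.0001, 0.0001, 0.0001, 0.0001, 0.3102, 0.6890]  mean=0.1946  Neff=1.7513  idx=[12, 12, 12, 12, 13, 13, 13, 13, 13, 13, 13, 13, 13, 13]
step 3: w=[0.1456, 0.1456, 0.1456, 0.1456, 0.0418, 0.0418, 0.0418, 0.0418, 0.0418, 0.0418, 0.0418, 0.0418, 0.0418, 0.0418]  mean=0.1734  Neff=9.7838  idx=[0, 0, 1, 1, 2, 2, 3, 3, 4, 6, 8, 10, 11, 13]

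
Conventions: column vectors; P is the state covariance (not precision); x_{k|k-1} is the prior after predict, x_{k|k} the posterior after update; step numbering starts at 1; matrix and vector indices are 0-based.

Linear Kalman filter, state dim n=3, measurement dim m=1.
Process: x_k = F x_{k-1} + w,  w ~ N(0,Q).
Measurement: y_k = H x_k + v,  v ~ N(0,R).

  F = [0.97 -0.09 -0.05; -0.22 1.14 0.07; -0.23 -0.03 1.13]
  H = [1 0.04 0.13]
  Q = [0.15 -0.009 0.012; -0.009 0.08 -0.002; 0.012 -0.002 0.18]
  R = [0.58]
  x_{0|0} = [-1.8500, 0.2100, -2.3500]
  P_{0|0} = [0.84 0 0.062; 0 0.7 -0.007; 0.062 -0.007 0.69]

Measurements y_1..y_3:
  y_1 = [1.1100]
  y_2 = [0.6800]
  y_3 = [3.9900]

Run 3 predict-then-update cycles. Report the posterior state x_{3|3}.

step 1: x^-=[-1.6959, 0.4819, -2.2363]  P^-=[0.9417 -0.2572 -0.1431; -0.2572 1.0307 0.0457; -0.1431 0.0457 1.0744]  S=[1.4842]  K=[0.6150; -0.1415; -0.0011]  nu=[3.0773]  x^+=[0.1967, 0.0465, -2.2397]  P^+=[0.3803 -0.1280 -0.1421; -0.1280 1.0010 0.0455; -0.1421 0.0455 1.0744]
step 2: x^-=[0.2986, -0.1470, -2.5775]  P^-=[0.5552 -0.3548 -0.2917; -0.3548 1.4805 0.1968; -0.2917 0.1968 1.6419]  S=[1.0631]  K=[0.4732; -0.2540; -0.0662]  nu=[0.7224]  x^+=[0.6404, -0.3305, -2.6253]  P^+=[0.3171 -0.2270 -0.2584; -0.2270 1.4119 0.1790; -0.2584 0.1790 1.6372]
step 3: x^-=[0.7822, -0.7014, -3.1040]  P^-=[0.5302 -0.5145 -0.4497; -0.5145 2.0887 0.4519; -0.4497 0.4519 2.4077]  S=[1.0009]  K=[0.4508; -0.3719; -0.1185]  nu=[3.6394]  x^+=[2.4228, -2.0550, -3.5353]  P^+=[0.3268 -0.3467 -0.3962; -0.3467 1.9502 0.4077; -0.3962 0.4077 2.3936]

x_post = [2.4228, -2.0550, -3.5353]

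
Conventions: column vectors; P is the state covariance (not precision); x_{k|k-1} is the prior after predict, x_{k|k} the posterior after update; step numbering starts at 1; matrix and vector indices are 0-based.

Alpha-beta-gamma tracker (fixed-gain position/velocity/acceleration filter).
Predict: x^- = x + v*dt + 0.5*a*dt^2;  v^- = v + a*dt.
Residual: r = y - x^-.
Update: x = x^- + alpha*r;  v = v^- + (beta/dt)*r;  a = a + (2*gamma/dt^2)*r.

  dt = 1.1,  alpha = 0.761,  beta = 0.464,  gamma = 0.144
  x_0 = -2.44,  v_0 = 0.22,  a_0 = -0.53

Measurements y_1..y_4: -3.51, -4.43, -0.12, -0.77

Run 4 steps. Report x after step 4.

x_post = -0.7652

step 1: x_pred=-2.5187  r=-0.9913  x^+=-3.2731  v^+=-0.7812  a^+=-0.7660
step 2: x_pred=-4.5958  r=0.1658  x^+=-4.4696  v^+=-1.5538  a^+=-0.7265
step 3: x_pred=-6.6183  r=6.4983  x^+=-1.6731  v^+=0.3882  a^+=0.8202
step 4: x_pred=-0.7499  r=-0.0201  x^+=-0.7652  v^+=1.2819  a^+=0.8154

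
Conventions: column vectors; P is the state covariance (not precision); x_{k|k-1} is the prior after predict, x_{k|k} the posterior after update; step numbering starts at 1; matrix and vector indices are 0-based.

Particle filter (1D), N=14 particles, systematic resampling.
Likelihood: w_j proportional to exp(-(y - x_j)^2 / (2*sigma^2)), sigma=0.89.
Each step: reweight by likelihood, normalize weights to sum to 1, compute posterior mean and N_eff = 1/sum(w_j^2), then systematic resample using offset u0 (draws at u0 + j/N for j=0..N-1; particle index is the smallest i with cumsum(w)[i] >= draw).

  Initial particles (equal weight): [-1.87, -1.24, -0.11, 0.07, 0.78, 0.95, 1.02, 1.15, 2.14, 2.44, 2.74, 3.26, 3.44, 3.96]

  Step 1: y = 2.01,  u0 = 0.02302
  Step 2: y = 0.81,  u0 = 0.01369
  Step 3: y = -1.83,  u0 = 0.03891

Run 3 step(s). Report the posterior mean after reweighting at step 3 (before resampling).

step 1: w=[0.0000, 0.0002, 0.0106, 0.0168, 0.0696, 0.0890, 0.0974, 0.1134, 0.1790, 0.1610, 0.1292, 0.0675, 0.0498, 0.0164]  mean=1.9544  Neff=8.5123  idx=[3, 4, 5, 6, 7, 7, 8, 8, 9, 9, 10, 10, 11, 12]
step 2: w=[0.1044, 0.1474, 0.1457, 0.1434, 0.1371, 0.1371, 0.0483, 0.0483, 0.0276, 0.0276, 0.0140, 0.0140, 0.0033, 0.0019]  mean=1.1577  Neff=8.4332  idx=[0, 0, 1, 1, 2, 2, 3, 3, 4, 4, 5, 5, 7, 9]
step 3: w=[0.3740, 0.3740, 0.0496, 0.0496, 0.0278, 0.0278, 0.0217, 0.0217, 0.0134, 0.0134, 0.0134, 0.0134, 0.0002, 0.0000]  mean=0.2889  Neff=3.4734  idx=[0, 0, 0, 0, 0, 1, 1, 1, 1, 1, 2, 3, 5, 9]

post_mean = 0.2889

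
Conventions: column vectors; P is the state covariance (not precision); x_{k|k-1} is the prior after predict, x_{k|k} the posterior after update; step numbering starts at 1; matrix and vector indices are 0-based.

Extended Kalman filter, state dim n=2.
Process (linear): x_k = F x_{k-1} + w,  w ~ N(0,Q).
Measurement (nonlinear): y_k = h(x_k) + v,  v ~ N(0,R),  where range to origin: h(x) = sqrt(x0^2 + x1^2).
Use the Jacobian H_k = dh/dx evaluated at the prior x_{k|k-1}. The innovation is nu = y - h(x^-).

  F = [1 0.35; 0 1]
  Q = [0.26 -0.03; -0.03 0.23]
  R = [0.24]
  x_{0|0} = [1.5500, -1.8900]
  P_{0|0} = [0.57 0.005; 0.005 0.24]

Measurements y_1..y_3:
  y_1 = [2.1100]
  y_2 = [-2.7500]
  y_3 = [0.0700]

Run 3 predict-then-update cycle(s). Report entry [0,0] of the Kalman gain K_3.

K[0,0] = 0.8625

step 1: x^-=[0.8885, -1.8900]  P^-=[0.8629 0.0590; 0.0590 0.4700]  H_jac=[0.4254 -0.9050]  S=[0.7357]  K=[0.4264; -0.5440]  nu=[0.0216]  x^+=[0.8977, -1.9017]  P^+=[0.7291 0.2297; 0.2297 0.2523]
step 2: x^-=[0.2321, -1.9017]  P^-=[1.1808 0.2880; 0.2880 0.4823]  H_jac=[0.1211 -0.9926]  S=[0.6632]  K=[-0.2153; -0.6692]  nu=[-4.6658]  x^+=[1.2367, 1.2204]  P^+=[1.1501 0.1924; 0.1924 0.1853]
step 3: x^-=[1.6638, 1.2204]  P^-=[1.5674 0.2273; 0.2273 0.4153]  H_jac=[0.8063 0.5915]  S=[1.6211]  K=[0.8625; 0.2645]  nu=[-1.9934]  x^+=[-0.0556, 0.6931]  P^+=[0.3614 -0.1427; -0.1427 0.3018]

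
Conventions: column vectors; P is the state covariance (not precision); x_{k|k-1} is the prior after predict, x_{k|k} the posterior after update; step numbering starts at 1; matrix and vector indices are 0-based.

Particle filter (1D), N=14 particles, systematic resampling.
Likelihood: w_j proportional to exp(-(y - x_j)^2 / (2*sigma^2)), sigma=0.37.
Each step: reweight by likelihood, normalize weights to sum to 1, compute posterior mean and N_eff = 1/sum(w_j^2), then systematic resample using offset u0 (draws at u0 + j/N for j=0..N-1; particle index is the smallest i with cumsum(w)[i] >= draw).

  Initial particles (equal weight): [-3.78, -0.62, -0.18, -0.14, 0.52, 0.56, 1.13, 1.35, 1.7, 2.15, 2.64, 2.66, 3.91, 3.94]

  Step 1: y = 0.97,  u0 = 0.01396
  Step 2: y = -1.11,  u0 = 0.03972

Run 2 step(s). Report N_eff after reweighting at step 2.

N_eff = 5.6839

step 1: w=[0.0000, 0.0000, 0.0030, 0.0041, 0.1776, 0.2014, 0.3389, 0.2196, 0.0531, 0.0023, 0.0000, 0.0000, 0.0000, 0.0000]  mean=0.9787  Neff=4.2020  idx=[4, 4, 4, 5, 5, 5, 6, 6, 6, 6, 7, 7, 7, 7]
step 2: w=[0.2061, 0.2061, 0.2061, 0.1272, 0.1272, 0.1272, 0.0000, 0.0000, 0.0000, 0.0000, 0.0000, 0.0000, 0.0000, 0.0000]  mean=0.5354  Neff=5.6839  idx=[0, 0, 0, 1, 1, 1, 2, 2, 2, 3, 4, 4, 5, 5]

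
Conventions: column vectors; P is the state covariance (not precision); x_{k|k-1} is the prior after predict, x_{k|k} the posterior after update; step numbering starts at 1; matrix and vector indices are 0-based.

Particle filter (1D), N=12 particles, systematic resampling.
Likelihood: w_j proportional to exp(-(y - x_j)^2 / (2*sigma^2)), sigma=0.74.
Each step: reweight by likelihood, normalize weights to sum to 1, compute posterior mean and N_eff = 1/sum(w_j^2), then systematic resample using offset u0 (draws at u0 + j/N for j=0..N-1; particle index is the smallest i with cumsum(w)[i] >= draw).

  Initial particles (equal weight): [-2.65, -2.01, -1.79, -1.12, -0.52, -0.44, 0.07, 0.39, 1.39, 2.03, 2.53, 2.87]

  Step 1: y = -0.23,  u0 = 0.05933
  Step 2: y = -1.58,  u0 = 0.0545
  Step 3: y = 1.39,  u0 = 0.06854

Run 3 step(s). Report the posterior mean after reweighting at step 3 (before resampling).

step 1: w=[0.0011, 0.0130, 0.0254, 0.1137, 0.2170, 0.2251, 0.2159, 0.1650, 0.0213, 0.0022, 0.0002, 0.0000]  mean=-0.2995  Neff=5.3822  idx=[3, 3, 4, 4, 5, 5, 5, 6, 6, 6, 7, 7]
step 2: w=[0.2297, 0.2297, 0.0999, 0.0999, 0.0851, 0.0851, 0.0851, 0.0232, 0.0232, 0.0232, 0.0081, 0.0081]  mean=-0.7195  Neff=6.7155  idx=[0, 0, 0, 1, 1, 2, 2, 3, 4, 5, 6, 9]
step 3: w=[0.0068, 0.0068, 0.0068, 0.0068, 0.0068, 0.0764, 0.0764, 0.0764, 0.1004, 0.1004, 0.1004, 0.4355]  mean=-0.2593  Neff=4.2079  idx=[5, 6, 7, 8, 9, 10, 11, 11, 11, 11, 11, 11]

post_mean = -0.2593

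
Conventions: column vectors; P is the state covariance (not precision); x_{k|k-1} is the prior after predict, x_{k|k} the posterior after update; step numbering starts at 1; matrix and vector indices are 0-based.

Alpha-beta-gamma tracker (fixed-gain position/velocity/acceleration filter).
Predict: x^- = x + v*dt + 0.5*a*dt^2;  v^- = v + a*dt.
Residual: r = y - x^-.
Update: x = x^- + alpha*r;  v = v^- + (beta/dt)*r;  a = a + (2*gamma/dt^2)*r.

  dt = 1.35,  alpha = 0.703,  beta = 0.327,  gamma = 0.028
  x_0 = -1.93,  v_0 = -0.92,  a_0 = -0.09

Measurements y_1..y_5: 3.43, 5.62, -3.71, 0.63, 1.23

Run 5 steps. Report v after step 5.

step 1: x_pred=-3.2540  r=6.6840  x^+=1.4448  v^+=0.5775  a^+=0.1154
step 2: x_pred=2.3296  r=3.2904  x^+=4.6428  v^+=1.5303  a^+=0.2165
step 3: x_pred=6.9059  r=-10.6159  x^+=-0.5571  v^+=-0.7489  a^+=-0.1097
step 4: x_pred=-1.6680  r=2.2980  x^+=-0.0525  v^+=-0.3404  a^+=-0.0391
step 5: x_pred=-0.5476  r=1.7776  x^+=0.7020  v^+=0.0374  a^+=0.0155

v_post = 0.0374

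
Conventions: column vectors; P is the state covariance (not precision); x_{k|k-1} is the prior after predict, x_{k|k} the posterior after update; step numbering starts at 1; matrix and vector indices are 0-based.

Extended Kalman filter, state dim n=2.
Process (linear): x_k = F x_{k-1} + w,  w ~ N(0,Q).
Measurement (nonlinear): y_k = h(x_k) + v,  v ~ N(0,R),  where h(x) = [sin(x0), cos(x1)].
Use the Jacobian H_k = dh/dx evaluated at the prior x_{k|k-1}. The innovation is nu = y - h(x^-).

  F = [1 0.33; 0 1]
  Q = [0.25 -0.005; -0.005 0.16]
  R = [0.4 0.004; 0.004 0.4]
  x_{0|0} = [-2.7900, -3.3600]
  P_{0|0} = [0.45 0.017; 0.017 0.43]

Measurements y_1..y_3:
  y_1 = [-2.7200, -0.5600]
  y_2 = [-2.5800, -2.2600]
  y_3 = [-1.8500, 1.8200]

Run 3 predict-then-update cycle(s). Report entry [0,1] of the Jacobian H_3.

H_jac[0,1] = 0.0000

step 1: x^-=[-3.8988, -3.3600]  P^-=[0.7580 0.1539; 0.1539 0.5900]  H_jac=[-0.7268 0.0000; 0.0000 -0.2167]  S=[0.8004 0.0282; 0.0282 0.4277]  K=[-0.6872 -0.0326; -0.1295 -0.2903]  nu=[-3.4069, 0.4162]  x^+=[-1.5713, -3.0397]  P^+=[0.3784 0.0729; 0.0729 0.5384]
step 2: x^-=[-2.5744, -3.0397]  P^-=[0.7351 0.2455; 0.2455 0.6984]  H_jac=[-0.8434 0.0000; 0.0000 0.1018]  S=[0.9229 -0.0171; -0.0171 0.4072]  K=[-0.6712 0.0332; -0.2213 0.1652]  nu=[-2.0427, -1.2652]  x^+=[-1.2454, -2.7966]  P^+=[0.3182 0.1042; 0.1042 0.6408]
step 3: x^-=[-2.1682, -2.7966]  P^-=[0.7067 0.3107; 0.3107 0.8008]  H_jac=[-0.5625 0.0000; 0.0000 0.3382]  S=[0.6236 -0.0551; -0.0551 0.4916]  K=[-0.6248 0.1437; -0.2339 0.5247]  nu=[-1.0232, 2.7611]  x^+=[-1.1322, -1.1085]  P^+=[0.4432 0.1626; 0.1626 0.6178]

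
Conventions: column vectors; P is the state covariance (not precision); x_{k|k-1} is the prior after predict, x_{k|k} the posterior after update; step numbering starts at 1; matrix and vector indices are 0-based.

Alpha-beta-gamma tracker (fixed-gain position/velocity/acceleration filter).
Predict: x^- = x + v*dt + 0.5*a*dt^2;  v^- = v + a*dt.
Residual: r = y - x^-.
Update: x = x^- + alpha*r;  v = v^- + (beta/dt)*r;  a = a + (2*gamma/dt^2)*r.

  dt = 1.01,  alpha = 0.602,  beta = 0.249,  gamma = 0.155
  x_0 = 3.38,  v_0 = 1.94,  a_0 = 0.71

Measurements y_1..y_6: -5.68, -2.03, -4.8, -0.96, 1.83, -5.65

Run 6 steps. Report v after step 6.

step 1: x_pred=5.7015  r=-11.3815  x^+=-1.1501  v^+=-0.1488  a^+=-2.7488
step 2: x_pred=-2.7025  r=0.6725  x^+=-2.2976  v^+=-2.7593  a^+=-2.5444
step 3: x_pred=-6.3823  r=1.5823  x^+=-5.4298  v^+=-4.9390  a^+=-2.0635
step 4: x_pred=-11.4707  r=10.5107  x^+=-5.1433  v^+=-4.4320  a^+=1.1306
step 5: x_pred=-9.0429  r=10.8729  x^+=-2.4974  v^+=-0.6095  a^+=4.4348
step 6: x_pred=-0.8511  r=-4.7989  x^+=-3.7400  v^+=2.6865  a^+=2.9764

v_post = 2.6865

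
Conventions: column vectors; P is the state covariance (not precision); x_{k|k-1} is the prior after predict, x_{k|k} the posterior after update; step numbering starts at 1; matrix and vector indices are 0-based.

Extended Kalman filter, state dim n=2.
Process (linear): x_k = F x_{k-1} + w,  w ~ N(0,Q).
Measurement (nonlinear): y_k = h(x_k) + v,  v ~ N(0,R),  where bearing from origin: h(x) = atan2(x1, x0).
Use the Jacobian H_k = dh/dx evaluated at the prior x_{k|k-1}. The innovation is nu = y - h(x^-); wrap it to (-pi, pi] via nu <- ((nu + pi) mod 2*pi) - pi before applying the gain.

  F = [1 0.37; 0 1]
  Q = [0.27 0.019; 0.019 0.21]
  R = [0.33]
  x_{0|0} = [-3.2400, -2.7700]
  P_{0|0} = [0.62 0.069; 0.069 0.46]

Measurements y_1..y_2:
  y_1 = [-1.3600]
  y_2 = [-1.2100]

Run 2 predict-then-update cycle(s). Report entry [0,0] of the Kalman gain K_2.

K[0,0] = 0.1593

step 1: x^-=[-4.2649, -2.7700]  P^-=[1.0040 0.2582; 0.2582 0.6700]  H_jac=[0.1071 -0.1649]  S=[0.3506]  K=[0.1853; -0.2363]  nu=[1.2056]  x^+=[-4.0415, -3.0548]  P^+=[0.9920 0.2735; 0.2735 0.6504]
step 2: x^-=[-5.1718, -3.0548]  P^-=[1.5535 0.5332; 0.5332 0.8604]  H_jac=[0.0847 -0.1433]  S=[0.3459]  K=[0.1593; -0.2261]  nu=[1.3981]  x^+=[-4.9491, -3.3709]  P^+=[1.5447 0.5457; 0.5457 0.8428]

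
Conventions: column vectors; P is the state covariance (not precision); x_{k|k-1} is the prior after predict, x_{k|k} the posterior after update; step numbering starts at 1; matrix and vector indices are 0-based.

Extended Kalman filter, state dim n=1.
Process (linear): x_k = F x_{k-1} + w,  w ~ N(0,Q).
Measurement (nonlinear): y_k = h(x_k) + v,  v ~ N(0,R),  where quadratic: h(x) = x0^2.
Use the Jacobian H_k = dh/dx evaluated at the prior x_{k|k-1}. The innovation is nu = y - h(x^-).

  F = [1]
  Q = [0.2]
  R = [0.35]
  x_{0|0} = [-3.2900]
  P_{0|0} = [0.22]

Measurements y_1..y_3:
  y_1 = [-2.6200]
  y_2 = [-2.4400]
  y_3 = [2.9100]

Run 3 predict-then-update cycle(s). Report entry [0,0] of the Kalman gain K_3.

step 1: x^-=[-3.2900]  P^-=[0.4200]  H_jac=[-6.5800]  S=[18.5345]  K=[-0.1491]  nu=[-13.4441]  x^+=[-1.2854]  P^+=[0.0079]
step 2: x^-=[-1.2854]  P^-=[0.2079]  H_jac=[-2.5708]  S=[1.7242]  K=[-0.3100]  nu=[-4.0923]  x^+=[-0.0167]  P^+=[0.0422]
step 3: x^-=[-0.0167]  P^-=[0.2422]  H_jac=[-0.0334]  S=[0.3503]  K=[-0.0231]  nu=[2.9097]  x^+=[-0.0839]  P^+=[0.2420]

K[0,0] = -0.0231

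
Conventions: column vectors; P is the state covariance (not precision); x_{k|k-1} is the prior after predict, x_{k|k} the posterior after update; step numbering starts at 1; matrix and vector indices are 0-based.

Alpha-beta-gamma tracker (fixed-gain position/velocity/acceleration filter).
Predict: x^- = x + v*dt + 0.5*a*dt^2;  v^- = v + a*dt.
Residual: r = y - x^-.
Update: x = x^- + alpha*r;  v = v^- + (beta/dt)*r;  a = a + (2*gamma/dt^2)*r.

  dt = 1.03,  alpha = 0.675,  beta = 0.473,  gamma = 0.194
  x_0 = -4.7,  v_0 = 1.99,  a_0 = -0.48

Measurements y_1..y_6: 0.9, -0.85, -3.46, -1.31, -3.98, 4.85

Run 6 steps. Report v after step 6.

step 1: x_pred=-2.9049  r=3.8049  x^+=-0.3366  v^+=3.2429  a^+=0.9116
step 2: x_pred=3.4871  r=-4.3371  x^+=0.5596  v^+=2.1901  a^+=-0.6746
step 3: x_pred=2.4575  r=-5.9175  x^+=-1.5368  v^+=-1.2222  a^+=-2.8388
step 4: x_pred=-4.3016  r=2.9916  x^+=-2.2823  v^+=-2.7724  a^+=-1.7447
step 5: x_pred=-6.0634  r=2.0834  x^+=-4.6571  v^+=-3.6128  a^+=-0.9828
step 6: x_pred=-8.8996  r=13.7496  x^+=0.3814  v^+=1.6891  a^+=4.0458

v_post = 1.6891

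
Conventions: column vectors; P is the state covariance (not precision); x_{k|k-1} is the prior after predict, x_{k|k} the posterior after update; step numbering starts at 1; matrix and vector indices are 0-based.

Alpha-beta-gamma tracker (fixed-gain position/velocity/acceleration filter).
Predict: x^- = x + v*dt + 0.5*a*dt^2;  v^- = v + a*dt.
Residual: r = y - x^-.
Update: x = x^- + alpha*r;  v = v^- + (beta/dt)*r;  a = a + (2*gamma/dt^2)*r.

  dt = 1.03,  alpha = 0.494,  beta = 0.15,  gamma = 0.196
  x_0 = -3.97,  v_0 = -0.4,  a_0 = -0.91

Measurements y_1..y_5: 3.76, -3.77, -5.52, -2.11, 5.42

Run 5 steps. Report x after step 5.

step 1: x_pred=-4.8647  r=8.6247  x^+=-0.6041  v^+=-0.0813  a^+=2.2768
step 2: x_pred=0.5199  r=-4.2899  x^+=-1.5993  v^+=1.6391  a^+=0.6917
step 3: x_pred=0.4559  r=-5.9759  x^+=-2.4962  v^+=1.4813  a^+=-1.5164
step 4: x_pred=-1.7749  r=-0.3351  x^+=-1.9404  v^+=-0.1294  a^+=-1.6402
step 5: x_pred=-2.9438  r=8.3638  x^+=1.1879  v^+=-0.6008  a^+=1.4502

x_post = 1.1879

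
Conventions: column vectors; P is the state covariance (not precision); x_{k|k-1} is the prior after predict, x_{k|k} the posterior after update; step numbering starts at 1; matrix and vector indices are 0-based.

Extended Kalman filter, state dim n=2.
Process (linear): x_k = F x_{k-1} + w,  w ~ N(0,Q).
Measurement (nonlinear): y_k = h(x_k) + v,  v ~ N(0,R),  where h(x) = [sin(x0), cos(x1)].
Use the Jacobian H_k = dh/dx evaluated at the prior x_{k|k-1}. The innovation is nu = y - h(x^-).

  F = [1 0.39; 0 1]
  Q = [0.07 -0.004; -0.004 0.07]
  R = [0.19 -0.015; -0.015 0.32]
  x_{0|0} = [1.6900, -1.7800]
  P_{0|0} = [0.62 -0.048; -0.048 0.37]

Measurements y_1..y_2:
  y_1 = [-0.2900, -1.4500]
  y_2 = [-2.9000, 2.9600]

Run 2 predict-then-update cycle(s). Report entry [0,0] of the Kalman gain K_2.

K[0,0] = 0.6511

step 1: x^-=[0.9958, -1.7800]  P^-=[0.7088 0.0923; 0.0923 0.4400]  H_jac=[0.5438 0.0000; 0.0000 0.9782]  S=[0.3996 0.0341; 0.0341 0.7410]  K=[0.9580 0.0778; 0.0763 0.5773]  nu=[-1.1292, -1.2423]  x^+=[-0.1825, -2.5834]  P^+=[0.3325 0.0107; 0.0107 0.1877]
step 2: x^-=[-1.1900, -2.5834]  P^-=[0.4395 0.0799; 0.0799 0.2577]  H_jac=[0.3716 0.0000; 0.0000 0.5296]  S=[0.2507 0.0007; 0.0007 0.3923]  K=[0.6511 0.1067; 0.1175 0.3477]  nu=[-1.9716, 3.8082]  x^+=[-2.0674, -1.4910]  P^+=[0.3286 0.0460; 0.0460 0.2067]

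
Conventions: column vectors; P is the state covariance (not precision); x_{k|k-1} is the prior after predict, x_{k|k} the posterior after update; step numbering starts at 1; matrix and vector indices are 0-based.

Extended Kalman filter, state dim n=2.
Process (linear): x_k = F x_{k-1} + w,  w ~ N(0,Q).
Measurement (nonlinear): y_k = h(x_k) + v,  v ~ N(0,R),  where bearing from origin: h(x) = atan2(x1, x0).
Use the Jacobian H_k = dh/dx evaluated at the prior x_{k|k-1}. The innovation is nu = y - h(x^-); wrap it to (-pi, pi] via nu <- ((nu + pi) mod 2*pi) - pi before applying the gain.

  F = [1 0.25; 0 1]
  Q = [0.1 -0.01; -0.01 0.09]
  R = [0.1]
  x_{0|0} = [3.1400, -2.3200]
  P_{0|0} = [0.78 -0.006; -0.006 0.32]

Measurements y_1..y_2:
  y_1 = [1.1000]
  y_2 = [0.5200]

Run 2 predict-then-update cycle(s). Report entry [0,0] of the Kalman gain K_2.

K[0,0] = 0.3788

step 1: x^-=[2.5600, -2.3200]  P^-=[0.8970 0.0640; 0.0640 0.4100]  H_jac=[0.1944 0.2145]  S=[0.1581]  K=[1.1897; 0.6349]  nu=[1.8363]  x^+=[4.7446, -1.1541]  P^+=[0.6732 -0.0554; -0.0554 0.3463]
step 2: x^-=[4.4561, -1.1541]  P^-=[0.7672 0.0211; 0.0211 0.4363]  H_jac=[0.0545 0.2103]  S=[0.1221]  K=[0.3788; 0.7611]  nu=[0.7734]  x^+=[4.7491, -0.5654]  P^+=[0.7497 -0.0140; -0.0140 0.3656]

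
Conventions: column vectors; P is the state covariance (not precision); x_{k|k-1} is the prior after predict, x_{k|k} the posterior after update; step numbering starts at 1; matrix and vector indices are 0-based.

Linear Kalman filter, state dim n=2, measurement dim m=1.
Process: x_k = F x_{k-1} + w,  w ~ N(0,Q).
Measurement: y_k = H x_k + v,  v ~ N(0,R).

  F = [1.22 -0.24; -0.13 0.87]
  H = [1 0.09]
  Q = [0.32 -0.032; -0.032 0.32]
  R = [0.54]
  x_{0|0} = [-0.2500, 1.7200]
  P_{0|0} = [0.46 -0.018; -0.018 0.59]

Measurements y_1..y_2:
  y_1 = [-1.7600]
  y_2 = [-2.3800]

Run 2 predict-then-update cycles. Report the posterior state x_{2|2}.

x_post = [-2.4231, 1.7055]

step 1: x^-=[-0.7178, 1.5289]  P^-=[1.0492 -0.2478; -0.2478 0.7784]  S=[1.5509]  K=[0.6621; -0.1146]  nu=[-1.1798]  x^+=[-1.4990, 1.6641]  P^+=[0.3693 -0.1301; -0.1301 0.7580]
step 2: x^-=[-2.2281, 1.6427]  P^-=[0.9895 -0.3910; -0.3910 0.9294]  S=[1.4666]  K=[0.6507; -0.2096]  nu=[-0.2997]  x^+=[-2.4231, 1.7055]  P^+=[0.3686 -0.1910; -0.1910 0.8650]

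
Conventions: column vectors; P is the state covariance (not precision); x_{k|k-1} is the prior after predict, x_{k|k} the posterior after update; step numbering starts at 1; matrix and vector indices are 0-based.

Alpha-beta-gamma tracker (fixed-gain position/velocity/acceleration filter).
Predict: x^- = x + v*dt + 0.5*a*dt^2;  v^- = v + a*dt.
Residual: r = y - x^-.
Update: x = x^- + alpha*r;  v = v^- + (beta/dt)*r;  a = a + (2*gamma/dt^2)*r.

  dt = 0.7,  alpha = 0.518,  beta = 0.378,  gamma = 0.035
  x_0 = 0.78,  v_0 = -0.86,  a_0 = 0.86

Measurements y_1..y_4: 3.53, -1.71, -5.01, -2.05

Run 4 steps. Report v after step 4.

v_post = -1.8503

step 1: x_pred=0.3887  r=3.1413  x^+=2.0159  v^+=1.4383  a^+=1.3088
step 2: x_pred=3.3434  r=-5.0534  x^+=0.7257  v^+=-0.3744  a^+=0.5868
step 3: x_pred=0.6074  r=-5.6174  x^+=-2.3024  v^+=-2.9970  a^+=-0.2156
step 4: x_pred=-4.4531  r=2.4031  x^+=-3.2083  v^+=-1.8503  a^+=0.1277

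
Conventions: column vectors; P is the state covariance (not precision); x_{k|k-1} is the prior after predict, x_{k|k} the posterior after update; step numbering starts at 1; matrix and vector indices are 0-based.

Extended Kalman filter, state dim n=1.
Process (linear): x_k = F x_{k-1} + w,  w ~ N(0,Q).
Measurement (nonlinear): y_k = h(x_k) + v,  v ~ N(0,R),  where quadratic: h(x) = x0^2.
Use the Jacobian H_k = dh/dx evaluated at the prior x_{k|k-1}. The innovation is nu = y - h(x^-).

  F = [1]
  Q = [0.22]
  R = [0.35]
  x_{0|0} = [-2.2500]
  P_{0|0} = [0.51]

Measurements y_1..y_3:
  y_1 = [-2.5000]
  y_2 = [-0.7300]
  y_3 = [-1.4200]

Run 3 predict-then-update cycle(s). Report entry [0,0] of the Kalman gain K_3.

K[0,0] = -0.2754

step 1: x^-=[-2.2500]  P^-=[0.7300]  H_jac=[-4.5000]  S=[15.1325]  K=[-0.2171]  nu=[-7.5625]  x^+=[-0.6083]  P^+=[0.0169]
step 2: x^-=[-0.6083]  P^-=[0.2369]  H_jac=[-1.2166]  S=[0.7006]  K=[-0.4113]  nu=[-1.1000]  x^+=[-0.1558]  P^+=[0.1183]
step 3: x^-=[-0.1558]  P^-=[0.3383]  H_jac=[-0.3116]  S=[0.3829]  K=[-0.2754]  nu=[-1.4443]  x^+=[0.2419]  P^+=[0.3093]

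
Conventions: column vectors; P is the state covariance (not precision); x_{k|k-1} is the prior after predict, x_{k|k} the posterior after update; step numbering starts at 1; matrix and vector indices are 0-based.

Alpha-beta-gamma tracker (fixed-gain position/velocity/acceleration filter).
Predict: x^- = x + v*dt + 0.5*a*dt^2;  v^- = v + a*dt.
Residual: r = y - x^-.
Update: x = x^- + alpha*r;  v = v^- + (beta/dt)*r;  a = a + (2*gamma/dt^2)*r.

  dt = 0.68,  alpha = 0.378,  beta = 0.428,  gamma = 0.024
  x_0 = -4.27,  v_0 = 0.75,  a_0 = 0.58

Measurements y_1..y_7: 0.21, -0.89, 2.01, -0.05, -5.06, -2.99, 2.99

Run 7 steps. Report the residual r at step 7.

step 1: x_pred=-3.6259  r=3.8359  x^+=-2.1759  v^+=3.5588  a^+=0.9782
step 2: x_pred=0.4702  r=-1.3602  x^+=-0.0440  v^+=3.3678  a^+=0.8370
step 3: x_pred=2.4397  r=-0.4297  x^+=2.2773  v^+=3.6665  a^+=0.7924
step 4: x_pred=4.9537  r=-5.0037  x^+=3.0623  v^+=1.0560  a^+=0.2730
step 5: x_pred=3.8435  r=-8.9035  x^+=0.4780  v^+=-4.3623  a^+=-0.6513
step 6: x_pred=-2.6390  r=-0.3510  x^+=-2.7717  v^+=-5.0261  a^+=-0.6877
step 7: x_pred=-6.3484  r=9.3384  x^+=-2.8185  v^+=0.3840  a^+=0.2817

resid = 9.3384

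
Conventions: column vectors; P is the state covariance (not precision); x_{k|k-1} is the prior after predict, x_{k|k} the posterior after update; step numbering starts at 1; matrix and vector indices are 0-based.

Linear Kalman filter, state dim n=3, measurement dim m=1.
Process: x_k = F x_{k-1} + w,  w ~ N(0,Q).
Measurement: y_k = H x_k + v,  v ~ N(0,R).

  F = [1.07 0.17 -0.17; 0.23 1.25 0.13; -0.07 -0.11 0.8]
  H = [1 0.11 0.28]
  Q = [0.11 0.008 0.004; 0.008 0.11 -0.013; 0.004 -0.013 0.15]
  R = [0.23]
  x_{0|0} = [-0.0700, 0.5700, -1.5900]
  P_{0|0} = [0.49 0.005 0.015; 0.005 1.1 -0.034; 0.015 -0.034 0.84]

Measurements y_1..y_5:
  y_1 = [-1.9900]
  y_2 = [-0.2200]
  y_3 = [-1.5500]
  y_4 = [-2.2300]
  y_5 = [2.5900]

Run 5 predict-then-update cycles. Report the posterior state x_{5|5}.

x_post = [1.1400, 2.5485, -1.2191]

step 1: x^-=[0.2923, 0.4897, -1.3298]  P^-=[0.7254 0.3586 -0.1604; 0.3586 1.8616 -0.1162; -0.1604 -0.1162 0.7077]  S=[1.0153]  K=[0.7091; 0.5229; 0.0246]  nu=[-1.9638]  x^+=[-1.1002, -0.5371, -1.3781]  P^+=[0.2149 -0.0178 -0.1781; -0.0178 1.5840 -0.1293; -0.1781 -0.1293 0.7071]
step 2: x^-=[-1.0342, -1.1036, -0.9664]  P^-=[0.4881 0.3642 -0.3102; 0.3642 2.5455 -0.3173; -0.3102 -0.3173 0.6652]  S=[0.6879]  K=[0.6415; 0.8073; -0.2309]  nu=[1.2062]  x^+=[-0.2605, -0.1298, -1.2448]  P^+=[0.2050 0.0079 -0.2083; 0.0079 2.0971 -0.1891; -0.2083 -0.1891 0.6285]
step 3: x^-=[-0.0891, -0.3840, -0.9634]  P^-=[0.5131 0.5163 -0.3471; 0.5163 3.3389 -0.4630; -0.3471 -0.4630 0.6354]  S=[0.7240]  K=[0.6529; 1.0414; -0.3041]  nu=[-1.1489]  x^+=[-0.8392, -1.5804, -0.6140]  P^+=[0.2045 0.0241 -0.2034; 0.0241 2.5537 -0.2338; -0.2034 -0.2338 0.5684]
step 4: x^-=[-1.0623, -2.2484, -0.2586]  P^-=[0.5306 0.6457 -0.3522; 0.6457 4.0463 -0.5770; -0.3522 -0.5770 0.6100]  S=[0.7667]  K=[0.6561; 1.2121; -0.3194]  nu=[-0.8480]  x^+=[-1.6186, -3.2762, 0.0122]  P^+=[0.2006 0.0361 -0.1915; 0.0361 2.9200 -0.2802; -0.1915 -0.2802 0.5318]
step 5: x^-=[-2.2910, -4.4660, 0.4834]  P^-=[0.5384 0.7499 -0.3522; 0.7499 4.6102 -0.6762; -0.3522 -0.6762 0.5980]  S=[0.7971]  K=[0.6552; 1.3394; -0.3251]  nu=[5.2369]  x^+=[1.1400, 2.5485, -1.2191]  P^+=[0.1962 0.0504 -0.1824; 0.0504 3.1801 -0.3291; -0.1824 -0.3291 0.5137]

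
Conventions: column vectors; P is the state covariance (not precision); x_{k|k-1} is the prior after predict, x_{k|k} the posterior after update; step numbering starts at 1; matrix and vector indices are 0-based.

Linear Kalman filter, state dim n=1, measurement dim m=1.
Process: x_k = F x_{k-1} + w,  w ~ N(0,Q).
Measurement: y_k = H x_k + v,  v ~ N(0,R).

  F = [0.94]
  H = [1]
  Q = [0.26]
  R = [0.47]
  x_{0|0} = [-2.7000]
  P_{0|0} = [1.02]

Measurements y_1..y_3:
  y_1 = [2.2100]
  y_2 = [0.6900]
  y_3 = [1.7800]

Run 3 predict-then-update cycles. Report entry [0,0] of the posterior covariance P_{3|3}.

P_post[0,0] = 0.2387

step 1: x^-=[-2.5380]  P^-=[1.1613]  S=[1.6313]  K=[0.7119]  nu=[4.7480]  x^+=[0.8420]  P^+=[0.3346]
step 2: x^-=[0.7915]  P^-=[0.5556]  S=[1.0256]  K=[0.5417]  nu=[-0.1015]  x^+=[0.7365]  P^+=[0.2546]
step 3: x^-=[0.6923]  P^-=[0.4850]  S=[0.9550]  K=[0.5078]  nu=[1.0877]  x^+=[1.2447]  P^+=[0.2387]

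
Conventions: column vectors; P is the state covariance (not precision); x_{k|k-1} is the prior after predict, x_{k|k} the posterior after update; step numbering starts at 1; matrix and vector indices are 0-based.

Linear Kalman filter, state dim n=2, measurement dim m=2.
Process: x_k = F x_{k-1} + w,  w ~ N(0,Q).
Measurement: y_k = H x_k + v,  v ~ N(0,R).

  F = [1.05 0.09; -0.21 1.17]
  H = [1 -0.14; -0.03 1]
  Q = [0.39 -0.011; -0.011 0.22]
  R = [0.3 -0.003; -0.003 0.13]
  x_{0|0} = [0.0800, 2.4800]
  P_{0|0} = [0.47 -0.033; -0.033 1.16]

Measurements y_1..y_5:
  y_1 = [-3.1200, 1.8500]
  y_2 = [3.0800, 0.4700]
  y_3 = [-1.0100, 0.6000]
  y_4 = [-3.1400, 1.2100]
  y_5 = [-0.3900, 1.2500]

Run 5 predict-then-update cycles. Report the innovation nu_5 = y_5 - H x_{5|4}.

innov = [1.8509, -0.5539]

step 1: x^-=[0.3072, 2.8848]  P^-=[0.9113 -0.0324; -0.0324 1.8449]  S=[1.2566 -0.3212; -0.3212 1.9776]  K=[0.7524 0.0920; 0.0075 0.9346]  nu=[-3.0233, -1.0256]  x^+=[-2.0618, 1.9035]  P^+=[0.2278 0.0165; 0.0165 0.1220]
step 2: x^-=[-1.9936, 2.6601]  P^-=[0.6452 -0.0284; -0.0284 0.3889]  S=[0.9608 -0.1053; -0.1053 0.5212]  K=[0.6807 0.0459; -0.0043 0.7469]  nu=[5.4460, -2.2499]  x^+=[1.6102, 0.9559]  P^+=[0.2055 0.0101; 0.0101 0.0974]
step 3: x^-=[1.7768, 0.7803]  P^-=[0.6193 -0.0338; -0.0338 0.3575]  S=[0.9357 -0.1056; -0.1056 0.4900]  K=[0.6711 0.0377; -0.0073 0.7299]  nu=[-2.6776, -0.1270]  x^+=[-0.0249, 0.7071]  P^+=[0.2025 0.0090; 0.0090 0.0952]
step 4: x^-=[0.0375, 0.8325]  P^-=[0.6157 -0.0348; -0.0348 0.3548]  S=[0.9324 -0.1061; -0.1061 0.4875]  K=[0.6697 0.0365; -0.0077 0.7284]  nu=[-3.0610, 0.3787]  x^+=[-1.9986, 1.1319]  P^+=[0.2020 0.0088; 0.0088 0.0950]
step 5: x^-=[-1.9967, 1.7440]  P^-=[0.6152 -0.0349; -0.0349 0.3546]  S=[0.9319 -0.1062; -0.1062 0.4872]  K=[0.6695 0.0363; -0.0078 0.7282]  nu=[1.8509, -0.5539]  x^+=[-0.7776, 1.3263]  P^+=[0.2020 0.0088; 0.0088 0.0950]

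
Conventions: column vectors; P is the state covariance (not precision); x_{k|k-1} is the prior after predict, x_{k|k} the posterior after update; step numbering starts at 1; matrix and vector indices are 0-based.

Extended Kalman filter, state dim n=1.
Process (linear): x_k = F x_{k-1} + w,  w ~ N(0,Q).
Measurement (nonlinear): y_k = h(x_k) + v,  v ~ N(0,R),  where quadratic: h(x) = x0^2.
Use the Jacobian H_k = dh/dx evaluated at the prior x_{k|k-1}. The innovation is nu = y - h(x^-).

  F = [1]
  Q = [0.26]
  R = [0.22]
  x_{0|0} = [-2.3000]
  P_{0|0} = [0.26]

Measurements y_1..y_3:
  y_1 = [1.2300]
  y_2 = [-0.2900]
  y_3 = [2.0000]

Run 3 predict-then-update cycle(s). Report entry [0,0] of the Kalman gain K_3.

K[0,0] = -0.5153

step 1: x^-=[-2.3000]  P^-=[0.5200]  H_jac=[-4.6000]  S=[11.2232]  K=[-0.2131]  nu=[-4.0600]  x^+=[-1.4347]  P^+=[0.0102]
step 2: x^-=[-1.4347]  P^-=[0.2702]  H_jac=[-2.8694]  S=[2.4446]  K=[-0.3171]  nu=[-2.3483]  x^+=[-0.6899]  P^+=[0.0243]
step 3: x^-=[-0.6899]  P^-=[0.2843]  H_jac=[-1.3799]  S=[0.7613]  K=[-0.5153]  nu=[1.5240]  x^+=[-1.4752]  P^+=[0.0822]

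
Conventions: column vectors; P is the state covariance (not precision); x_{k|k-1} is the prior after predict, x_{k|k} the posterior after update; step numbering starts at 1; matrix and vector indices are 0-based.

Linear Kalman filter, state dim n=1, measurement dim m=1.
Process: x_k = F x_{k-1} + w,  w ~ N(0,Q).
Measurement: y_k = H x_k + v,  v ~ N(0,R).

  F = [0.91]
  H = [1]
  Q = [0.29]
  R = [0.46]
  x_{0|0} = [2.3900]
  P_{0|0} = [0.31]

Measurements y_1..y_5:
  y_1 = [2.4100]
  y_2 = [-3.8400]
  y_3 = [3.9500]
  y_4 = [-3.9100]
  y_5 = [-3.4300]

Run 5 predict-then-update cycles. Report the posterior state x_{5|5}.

step 1: x^-=[2.1749]  P^-=[0.5467]  S=[1.0067]  K=[0.5431]  nu=[0.2351]  x^+=[2.3026]  P^+=[0.2498]
step 2: x^-=[2.0953]  P^-=[0.4969]  S=[0.9569]  K=[0.5193]  nu=[-5.9353]  x^+=[-0.9867]  P^+=[0.2389]
step 3: x^-=[-0.8979]  P^-=[0.4878]  S=[0.9478]  K=[0.5147]  nu=[4.8479]  x^+=[1.5972]  P^+=[0.2367]
step 4: x^-=[1.4534]  P^-=[0.4860]  S=[0.9460]  K=[0.5138]  nu=[-5.3634]  x^+=[-1.3021]  P^+=[0.2363]
step 5: x^-=[-1.1849]  P^-=[0.4857]  S=[0.9457]  K=[0.5136]  nu=[-2.2451]  x^+=[-2.3380]  P^+=[0.2363]

x_post = [-2.3380]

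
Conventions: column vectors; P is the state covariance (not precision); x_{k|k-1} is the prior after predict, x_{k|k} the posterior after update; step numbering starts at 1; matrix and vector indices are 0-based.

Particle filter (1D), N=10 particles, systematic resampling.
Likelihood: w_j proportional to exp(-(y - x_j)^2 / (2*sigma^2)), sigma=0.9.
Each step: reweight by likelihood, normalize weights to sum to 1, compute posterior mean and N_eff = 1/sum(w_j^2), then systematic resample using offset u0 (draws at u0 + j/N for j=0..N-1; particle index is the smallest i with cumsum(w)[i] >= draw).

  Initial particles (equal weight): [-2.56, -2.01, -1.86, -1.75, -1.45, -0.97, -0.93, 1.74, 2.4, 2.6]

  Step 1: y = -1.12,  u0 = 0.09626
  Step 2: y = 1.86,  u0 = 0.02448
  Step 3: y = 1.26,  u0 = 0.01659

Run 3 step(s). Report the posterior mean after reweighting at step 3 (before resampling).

post_mean = -0.9586

step 1: w=[0.0525, 0.1159, 0.1347, 0.1479, 0.1766, 0.1863, 0.1848, 0.0012, 0.0001, 0.0000]  mean=-1.4829  Neff=6.4004  idx=[1, 2, 2, 3, 4, 4, 5, 5, 6, 6]
step 2: w=[0.0029, 0.0058, 0.0058, 0.0095, 0.0342, 0.0342, 0.2112, 0.2112, 0.2426, 0.2426]  mean=-1.0041  Neff=4.7749  idx=[4, 6, 6, 7, 7, 8, 8, 8, 9, 9]
step 3: w=[0.0236, 0.1020, 0.1020, 0.1020, 0.1020, 0.1137, 0.1137, 0.1137, 0.1137, 0.1137]  mean=-0.9586  Neff=9.3638  idx=[0, 1, 2, 3, 4, 5, 6, 7, 8, 9]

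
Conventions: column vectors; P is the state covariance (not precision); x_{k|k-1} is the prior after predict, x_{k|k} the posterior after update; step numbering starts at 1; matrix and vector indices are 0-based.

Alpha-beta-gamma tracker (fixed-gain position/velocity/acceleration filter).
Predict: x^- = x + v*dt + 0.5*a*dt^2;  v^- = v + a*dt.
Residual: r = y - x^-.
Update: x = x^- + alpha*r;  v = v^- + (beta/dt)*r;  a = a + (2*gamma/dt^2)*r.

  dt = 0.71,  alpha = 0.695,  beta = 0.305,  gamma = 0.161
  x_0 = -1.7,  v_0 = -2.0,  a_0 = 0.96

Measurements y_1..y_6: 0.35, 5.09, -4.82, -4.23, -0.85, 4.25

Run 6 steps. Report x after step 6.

x_post = 1.5002

step 1: x_pred=-2.8780  r=3.2280  x^+=-0.6345  v^+=0.0683  a^+=3.0219
step 2: x_pred=0.1756  r=4.9144  x^+=3.5911  v^+=4.3250  a^+=6.1611
step 3: x_pred=8.2147  r=-13.0347  x^+=-0.8444  v^+=3.0999  a^+=-2.1650
step 4: x_pred=0.8108  r=-5.0408  x^+=-2.6925  v^+=-0.6027  a^+=-5.3849
step 5: x_pred=-4.4777  r=3.6277  x^+=-1.9565  v^+=-2.8676  a^+=-3.0677
step 6: x_pred=-4.7657  r=9.0157  x^+=1.5002  v^+=-1.1727  a^+=2.6912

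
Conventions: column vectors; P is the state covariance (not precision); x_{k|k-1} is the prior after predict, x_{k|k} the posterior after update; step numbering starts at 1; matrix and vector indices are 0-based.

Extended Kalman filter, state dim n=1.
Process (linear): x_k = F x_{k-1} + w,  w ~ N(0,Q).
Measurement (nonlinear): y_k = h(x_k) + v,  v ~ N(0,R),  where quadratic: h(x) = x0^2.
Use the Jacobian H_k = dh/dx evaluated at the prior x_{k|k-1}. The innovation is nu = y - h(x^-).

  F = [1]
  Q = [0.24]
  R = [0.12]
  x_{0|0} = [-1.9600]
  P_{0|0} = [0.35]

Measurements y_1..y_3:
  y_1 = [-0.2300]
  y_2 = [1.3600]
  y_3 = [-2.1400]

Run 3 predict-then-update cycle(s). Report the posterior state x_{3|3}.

x_post = [0.2244]

step 1: x^-=[-1.9600]  P^-=[0.5900]  H_jac=[-3.9200]  S=[9.1862]  K=[-0.2518]  nu=[-4.0716]  x^+=[-0.9349]  P^+=[0.0077]
step 2: x^-=[-0.9349]  P^-=[0.2477]  H_jac=[-1.8698]  S=[0.9860]  K=[-0.4697]  nu=[0.4860]  x^+=[-1.1632]  P^+=[0.0301]
step 3: x^-=[-1.1632]  P^-=[0.2701]  H_jac=[-2.3263]  S=[1.5820]  K=[-0.3973]  nu=[-3.4930]  x^+=[0.2244]  P^+=[0.0205]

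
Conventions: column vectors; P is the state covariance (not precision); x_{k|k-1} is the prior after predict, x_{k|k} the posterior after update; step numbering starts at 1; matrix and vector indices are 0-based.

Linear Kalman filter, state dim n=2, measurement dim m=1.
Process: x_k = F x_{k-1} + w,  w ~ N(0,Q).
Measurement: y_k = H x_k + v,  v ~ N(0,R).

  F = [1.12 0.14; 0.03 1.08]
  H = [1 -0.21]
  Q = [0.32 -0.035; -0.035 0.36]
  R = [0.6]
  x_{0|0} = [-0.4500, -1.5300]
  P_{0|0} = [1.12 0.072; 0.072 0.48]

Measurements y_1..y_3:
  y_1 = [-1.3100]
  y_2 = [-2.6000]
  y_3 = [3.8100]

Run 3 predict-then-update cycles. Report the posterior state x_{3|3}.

x_post = [0.8191, -1.3948]

step 1: x^-=[-0.7182, -1.6659]  P^-=[1.7569 0.1626; 0.1626 0.9255]  S=[2.3294]  K=[0.7396; -0.0136]  nu=[-0.9416]  x^+=[-1.4146, -1.6531]  P^+=[0.4828 0.1861; 0.1861 0.9251]
step 2: x^-=[-1.8158, -1.8277]  P^-=[1.0021 0.3470; 0.3470 1.4515]  S=[1.5204]  K=[0.6112; 0.0277]  nu=[-1.1680]  x^+=[-2.5297, -1.8601]  P^+=[0.4342 0.3212; 0.3212 1.4504]
step 3: x^-=[-3.0937, -2.0848]  P^-=[0.9938 0.5888; 0.5888 2.0729]  S=[1.4379]  K=[0.6051; 0.1067]  nu=[6.4659]  x^+=[0.8191, -1.3948]  P^+=[0.4672 0.4959; 0.4959 2.0565]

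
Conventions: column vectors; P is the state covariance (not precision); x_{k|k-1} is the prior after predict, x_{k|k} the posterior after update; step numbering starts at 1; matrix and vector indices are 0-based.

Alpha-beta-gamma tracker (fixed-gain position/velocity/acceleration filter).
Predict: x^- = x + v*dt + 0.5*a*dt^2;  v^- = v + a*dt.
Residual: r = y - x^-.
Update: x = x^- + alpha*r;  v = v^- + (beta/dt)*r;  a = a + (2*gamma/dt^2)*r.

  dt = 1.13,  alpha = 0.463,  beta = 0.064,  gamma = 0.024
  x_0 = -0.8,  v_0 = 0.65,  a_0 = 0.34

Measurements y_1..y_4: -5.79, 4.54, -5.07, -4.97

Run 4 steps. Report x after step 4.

x_post = -2.0604

step 1: x_pred=0.1516  r=-5.9416  x^+=-2.5994  v^+=0.6977  a^+=0.1167
step 2: x_pred=-1.7365  r=6.2765  x^+=1.1695  v^+=1.1850  a^+=0.3526
step 3: x_pred=2.7337  r=-7.8037  x^+=-0.8794  v^+=1.1414  a^+=0.0592
step 4: x_pred=0.4482  r=-5.4182  x^+=-2.0604  v^+=0.9015  a^+=-0.1444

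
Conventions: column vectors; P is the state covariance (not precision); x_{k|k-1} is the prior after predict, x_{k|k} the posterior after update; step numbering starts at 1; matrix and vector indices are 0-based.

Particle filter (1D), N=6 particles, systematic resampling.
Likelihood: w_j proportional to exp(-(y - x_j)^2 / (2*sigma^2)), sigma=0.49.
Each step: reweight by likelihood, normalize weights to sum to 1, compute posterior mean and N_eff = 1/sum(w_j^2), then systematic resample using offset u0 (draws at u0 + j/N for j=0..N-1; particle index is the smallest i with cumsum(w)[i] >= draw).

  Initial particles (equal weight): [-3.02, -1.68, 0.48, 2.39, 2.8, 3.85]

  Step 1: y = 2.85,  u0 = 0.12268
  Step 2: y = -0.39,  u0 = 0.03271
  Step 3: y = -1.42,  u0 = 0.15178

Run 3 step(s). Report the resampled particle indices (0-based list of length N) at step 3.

step 1: w=[0.0000, 0.0000, 0.0000, 0.3651, 0.5643, 0.0707]  mean=2.7245  Neff=2.1899  idx=[3, 3, 4, 4, 4, 5]
step 2: w=[0.4955, 0.4955, 0.0030, 0.0030, 0.0030, 0.0000]  mean=2.3937  Neff=2.0367  idx=[0, 0, 0, 1, 1, 1]
step 3: w=[0.1667, 0.1667, 0.1667, 0.1667, 0.1667, 0.1667]  mean=2.3900  Neff=6.0000  idx=[0, 1, 2, 3, 4, 5]

resampled_idx = [0, 1, 2, 3, 4, 5]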